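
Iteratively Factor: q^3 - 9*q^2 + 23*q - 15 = (q - 3)*(q^2 - 6*q + 5) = (q - 3)*(q - 1)*(q - 5)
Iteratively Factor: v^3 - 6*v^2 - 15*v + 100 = (v + 4)*(v^2 - 10*v + 25) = (v - 5)*(v + 4)*(v - 5)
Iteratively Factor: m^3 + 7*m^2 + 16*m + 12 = (m + 3)*(m^2 + 4*m + 4) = (m + 2)*(m + 3)*(m + 2)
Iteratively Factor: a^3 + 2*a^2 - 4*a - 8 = (a - 2)*(a^2 + 4*a + 4) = (a - 2)*(a + 2)*(a + 2)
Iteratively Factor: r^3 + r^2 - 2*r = (r + 2)*(r^2 - r) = r*(r + 2)*(r - 1)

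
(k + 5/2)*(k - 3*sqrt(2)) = k^2 - 3*sqrt(2)*k + 5*k/2 - 15*sqrt(2)/2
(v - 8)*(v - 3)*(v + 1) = v^3 - 10*v^2 + 13*v + 24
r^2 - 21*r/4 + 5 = (r - 4)*(r - 5/4)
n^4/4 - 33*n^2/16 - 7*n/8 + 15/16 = (n/4 + 1/4)*(n - 3)*(n - 1/2)*(n + 5/2)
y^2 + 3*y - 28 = (y - 4)*(y + 7)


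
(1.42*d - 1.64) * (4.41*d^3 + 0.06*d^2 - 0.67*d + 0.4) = 6.2622*d^4 - 7.1472*d^3 - 1.0498*d^2 + 1.6668*d - 0.656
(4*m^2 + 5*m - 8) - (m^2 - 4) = 3*m^2 + 5*m - 4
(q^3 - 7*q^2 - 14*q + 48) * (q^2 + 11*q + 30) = q^5 + 4*q^4 - 61*q^3 - 316*q^2 + 108*q + 1440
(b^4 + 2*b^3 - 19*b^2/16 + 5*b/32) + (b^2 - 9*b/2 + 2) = b^4 + 2*b^3 - 3*b^2/16 - 139*b/32 + 2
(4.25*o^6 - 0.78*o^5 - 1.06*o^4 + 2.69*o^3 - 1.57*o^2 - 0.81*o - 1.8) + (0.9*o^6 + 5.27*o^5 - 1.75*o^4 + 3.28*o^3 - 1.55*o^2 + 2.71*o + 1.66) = 5.15*o^6 + 4.49*o^5 - 2.81*o^4 + 5.97*o^3 - 3.12*o^2 + 1.9*o - 0.14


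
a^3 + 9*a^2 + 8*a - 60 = (a - 2)*(a + 5)*(a + 6)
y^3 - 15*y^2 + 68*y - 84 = (y - 7)*(y - 6)*(y - 2)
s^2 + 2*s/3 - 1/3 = (s - 1/3)*(s + 1)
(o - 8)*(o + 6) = o^2 - 2*o - 48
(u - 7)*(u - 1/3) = u^2 - 22*u/3 + 7/3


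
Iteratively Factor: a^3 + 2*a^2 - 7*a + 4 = (a - 1)*(a^2 + 3*a - 4) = (a - 1)^2*(a + 4)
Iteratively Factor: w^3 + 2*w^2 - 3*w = (w + 3)*(w^2 - w) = (w - 1)*(w + 3)*(w)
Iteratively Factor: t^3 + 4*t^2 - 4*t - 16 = (t - 2)*(t^2 + 6*t + 8) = (t - 2)*(t + 4)*(t + 2)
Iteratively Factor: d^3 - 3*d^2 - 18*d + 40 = (d + 4)*(d^2 - 7*d + 10) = (d - 2)*(d + 4)*(d - 5)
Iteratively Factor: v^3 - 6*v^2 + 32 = (v - 4)*(v^2 - 2*v - 8) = (v - 4)*(v + 2)*(v - 4)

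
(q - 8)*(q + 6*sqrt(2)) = q^2 - 8*q + 6*sqrt(2)*q - 48*sqrt(2)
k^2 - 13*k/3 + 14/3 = (k - 7/3)*(k - 2)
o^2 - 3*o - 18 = (o - 6)*(o + 3)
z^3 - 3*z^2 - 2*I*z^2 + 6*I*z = z*(z - 3)*(z - 2*I)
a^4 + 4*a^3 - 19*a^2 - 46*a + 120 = (a - 3)*(a - 2)*(a + 4)*(a + 5)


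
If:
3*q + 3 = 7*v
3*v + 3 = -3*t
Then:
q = 7*v/3 - 1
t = -v - 1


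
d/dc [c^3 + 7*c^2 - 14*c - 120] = 3*c^2 + 14*c - 14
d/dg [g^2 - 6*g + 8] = 2*g - 6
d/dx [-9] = 0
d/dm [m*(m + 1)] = 2*m + 1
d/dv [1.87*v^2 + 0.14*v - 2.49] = 3.74*v + 0.14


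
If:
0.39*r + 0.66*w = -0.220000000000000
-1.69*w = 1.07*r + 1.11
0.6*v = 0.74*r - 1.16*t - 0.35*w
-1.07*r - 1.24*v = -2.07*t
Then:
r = -7.66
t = -5.14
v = -1.96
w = 4.19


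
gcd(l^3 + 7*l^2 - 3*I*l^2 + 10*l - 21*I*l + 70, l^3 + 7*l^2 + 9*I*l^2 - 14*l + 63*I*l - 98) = l^2 + l*(7 + 2*I) + 14*I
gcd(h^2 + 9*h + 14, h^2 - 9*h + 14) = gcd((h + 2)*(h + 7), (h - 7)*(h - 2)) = 1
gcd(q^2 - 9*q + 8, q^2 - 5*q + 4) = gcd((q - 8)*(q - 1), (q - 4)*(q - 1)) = q - 1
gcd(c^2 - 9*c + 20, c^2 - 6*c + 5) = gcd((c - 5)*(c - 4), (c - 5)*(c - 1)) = c - 5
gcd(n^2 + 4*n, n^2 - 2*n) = n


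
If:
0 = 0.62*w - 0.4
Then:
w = 0.65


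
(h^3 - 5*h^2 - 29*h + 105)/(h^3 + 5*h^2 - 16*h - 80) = (h^2 - 10*h + 21)/(h^2 - 16)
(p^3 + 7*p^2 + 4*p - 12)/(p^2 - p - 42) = (p^2 + p - 2)/(p - 7)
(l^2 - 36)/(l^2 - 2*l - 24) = (l + 6)/(l + 4)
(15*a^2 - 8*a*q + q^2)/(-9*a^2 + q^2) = (-5*a + q)/(3*a + q)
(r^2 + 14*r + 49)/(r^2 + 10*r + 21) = (r + 7)/(r + 3)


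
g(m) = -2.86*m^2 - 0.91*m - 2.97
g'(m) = -5.72*m - 0.91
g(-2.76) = -22.24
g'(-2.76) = 14.88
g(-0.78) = -4.00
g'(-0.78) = 3.55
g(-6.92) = -133.63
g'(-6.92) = 38.67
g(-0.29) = -2.95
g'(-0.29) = 0.75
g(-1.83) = -10.88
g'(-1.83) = 9.56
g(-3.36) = -32.20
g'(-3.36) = 18.31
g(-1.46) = -7.74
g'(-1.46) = 7.44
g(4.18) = -56.74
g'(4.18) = -24.82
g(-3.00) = -25.98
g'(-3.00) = 16.25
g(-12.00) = -403.89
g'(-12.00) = 67.73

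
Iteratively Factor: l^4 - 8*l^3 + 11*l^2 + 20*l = (l - 4)*(l^3 - 4*l^2 - 5*l) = l*(l - 4)*(l^2 - 4*l - 5) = l*(l - 4)*(l + 1)*(l - 5)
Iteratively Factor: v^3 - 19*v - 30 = (v + 2)*(v^2 - 2*v - 15) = (v - 5)*(v + 2)*(v + 3)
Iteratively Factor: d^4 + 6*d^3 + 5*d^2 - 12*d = (d + 3)*(d^3 + 3*d^2 - 4*d) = d*(d + 3)*(d^2 + 3*d - 4) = d*(d - 1)*(d + 3)*(d + 4)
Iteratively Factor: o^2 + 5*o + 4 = (o + 4)*(o + 1)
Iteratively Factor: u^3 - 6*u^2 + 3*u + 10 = (u + 1)*(u^2 - 7*u + 10) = (u - 2)*(u + 1)*(u - 5)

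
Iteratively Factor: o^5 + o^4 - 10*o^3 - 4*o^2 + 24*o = (o - 2)*(o^4 + 3*o^3 - 4*o^2 - 12*o) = (o - 2)*(o + 2)*(o^3 + o^2 - 6*o) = (o - 2)^2*(o + 2)*(o^2 + 3*o) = o*(o - 2)^2*(o + 2)*(o + 3)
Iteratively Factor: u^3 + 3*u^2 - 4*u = (u - 1)*(u^2 + 4*u) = (u - 1)*(u + 4)*(u)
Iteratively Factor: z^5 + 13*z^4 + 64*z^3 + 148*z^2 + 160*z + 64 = (z + 4)*(z^4 + 9*z^3 + 28*z^2 + 36*z + 16) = (z + 4)^2*(z^3 + 5*z^2 + 8*z + 4) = (z + 1)*(z + 4)^2*(z^2 + 4*z + 4) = (z + 1)*(z + 2)*(z + 4)^2*(z + 2)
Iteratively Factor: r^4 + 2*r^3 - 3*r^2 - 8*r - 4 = (r + 2)*(r^3 - 3*r - 2) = (r - 2)*(r + 2)*(r^2 + 2*r + 1) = (r - 2)*(r + 1)*(r + 2)*(r + 1)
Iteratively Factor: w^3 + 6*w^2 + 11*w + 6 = (w + 3)*(w^2 + 3*w + 2) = (w + 2)*(w + 3)*(w + 1)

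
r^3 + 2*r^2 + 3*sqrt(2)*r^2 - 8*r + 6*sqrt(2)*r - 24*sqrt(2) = (r - 2)*(r + 4)*(r + 3*sqrt(2))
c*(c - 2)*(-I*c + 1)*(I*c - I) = c^4 - 3*c^3 + I*c^3 + 2*c^2 - 3*I*c^2 + 2*I*c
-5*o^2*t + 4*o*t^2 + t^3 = t*(-o + t)*(5*o + t)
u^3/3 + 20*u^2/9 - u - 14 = (u/3 + 1)*(u - 7/3)*(u + 6)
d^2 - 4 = (d - 2)*(d + 2)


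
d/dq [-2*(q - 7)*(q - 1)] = 16 - 4*q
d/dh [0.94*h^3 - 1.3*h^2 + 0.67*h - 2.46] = 2.82*h^2 - 2.6*h + 0.67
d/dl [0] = 0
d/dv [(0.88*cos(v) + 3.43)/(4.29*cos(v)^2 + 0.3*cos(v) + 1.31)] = (3.7752*cos(v)^2 + 29.4294*cos(v) - 0.1238)*sin(v)/(18.4041*cos(v)^4 + 2.574*cos(v)^3 + 11.3298*cos(v)^2 + 0.786*cos(v) + 1.7161)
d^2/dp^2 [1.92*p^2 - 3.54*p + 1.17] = 3.84000000000000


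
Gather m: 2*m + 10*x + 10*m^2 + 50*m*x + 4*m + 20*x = 10*m^2 + m*(50*x + 6) + 30*x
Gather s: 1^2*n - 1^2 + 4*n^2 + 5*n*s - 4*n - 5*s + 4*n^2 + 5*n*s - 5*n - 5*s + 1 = 8*n^2 - 8*n + s*(10*n - 10)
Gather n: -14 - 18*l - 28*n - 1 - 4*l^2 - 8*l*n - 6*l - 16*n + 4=-4*l^2 - 24*l + n*(-8*l - 44) - 11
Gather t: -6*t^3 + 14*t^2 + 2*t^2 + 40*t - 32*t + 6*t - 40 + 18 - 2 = -6*t^3 + 16*t^2 + 14*t - 24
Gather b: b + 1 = b + 1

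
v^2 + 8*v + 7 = (v + 1)*(v + 7)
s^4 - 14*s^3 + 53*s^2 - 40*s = s*(s - 8)*(s - 5)*(s - 1)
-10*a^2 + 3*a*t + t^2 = (-2*a + t)*(5*a + t)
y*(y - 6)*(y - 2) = y^3 - 8*y^2 + 12*y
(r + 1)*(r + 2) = r^2 + 3*r + 2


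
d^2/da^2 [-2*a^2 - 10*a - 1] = -4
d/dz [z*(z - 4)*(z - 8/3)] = 3*z^2 - 40*z/3 + 32/3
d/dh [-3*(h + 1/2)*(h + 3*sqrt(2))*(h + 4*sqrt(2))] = -9*h^2 - 42*sqrt(2)*h - 3*h - 72 - 21*sqrt(2)/2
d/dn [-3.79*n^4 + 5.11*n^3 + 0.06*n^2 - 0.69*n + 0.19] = -15.16*n^3 + 15.33*n^2 + 0.12*n - 0.69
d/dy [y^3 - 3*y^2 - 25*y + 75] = 3*y^2 - 6*y - 25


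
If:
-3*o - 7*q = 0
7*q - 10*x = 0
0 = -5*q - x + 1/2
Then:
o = -35/171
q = 5/57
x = 7/114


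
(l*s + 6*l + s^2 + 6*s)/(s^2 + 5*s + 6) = (l*s + 6*l + s^2 + 6*s)/(s^2 + 5*s + 6)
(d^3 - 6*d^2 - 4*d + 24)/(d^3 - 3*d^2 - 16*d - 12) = (d - 2)/(d + 1)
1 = 1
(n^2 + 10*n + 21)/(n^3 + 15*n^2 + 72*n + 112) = (n + 3)/(n^2 + 8*n + 16)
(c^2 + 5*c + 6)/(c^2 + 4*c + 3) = (c + 2)/(c + 1)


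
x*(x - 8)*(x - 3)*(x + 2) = x^4 - 9*x^3 + 2*x^2 + 48*x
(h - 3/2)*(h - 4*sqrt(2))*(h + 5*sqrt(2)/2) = h^3 - 3*sqrt(2)*h^2/2 - 3*h^2/2 - 20*h + 9*sqrt(2)*h/4 + 30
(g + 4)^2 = g^2 + 8*g + 16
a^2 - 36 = (a - 6)*(a + 6)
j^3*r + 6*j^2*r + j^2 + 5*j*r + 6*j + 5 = (j + 1)*(j + 5)*(j*r + 1)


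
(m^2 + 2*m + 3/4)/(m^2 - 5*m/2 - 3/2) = (m + 3/2)/(m - 3)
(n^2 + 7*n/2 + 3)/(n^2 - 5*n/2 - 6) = (n + 2)/(n - 4)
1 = 1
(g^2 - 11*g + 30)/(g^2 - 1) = (g^2 - 11*g + 30)/(g^2 - 1)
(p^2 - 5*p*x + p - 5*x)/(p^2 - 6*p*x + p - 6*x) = (-p + 5*x)/(-p + 6*x)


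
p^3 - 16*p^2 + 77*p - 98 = (p - 7)^2*(p - 2)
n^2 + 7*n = n*(n + 7)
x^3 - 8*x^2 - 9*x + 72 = (x - 8)*(x - 3)*(x + 3)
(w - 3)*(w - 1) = w^2 - 4*w + 3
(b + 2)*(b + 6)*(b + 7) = b^3 + 15*b^2 + 68*b + 84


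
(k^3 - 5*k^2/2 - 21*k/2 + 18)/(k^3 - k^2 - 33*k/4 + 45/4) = 2*(k - 4)/(2*k - 5)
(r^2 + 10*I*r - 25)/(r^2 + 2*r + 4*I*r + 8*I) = (r^2 + 10*I*r - 25)/(r^2 + r*(2 + 4*I) + 8*I)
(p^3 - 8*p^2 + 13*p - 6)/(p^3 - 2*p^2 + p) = (p - 6)/p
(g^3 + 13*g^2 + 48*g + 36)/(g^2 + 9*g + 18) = (g^2 + 7*g + 6)/(g + 3)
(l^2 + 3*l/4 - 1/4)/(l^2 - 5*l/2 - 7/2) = (4*l - 1)/(2*(2*l - 7))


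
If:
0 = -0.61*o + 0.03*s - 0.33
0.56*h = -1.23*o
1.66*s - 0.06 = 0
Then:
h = 1.18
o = -0.54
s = 0.04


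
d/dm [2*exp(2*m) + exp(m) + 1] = (4*exp(m) + 1)*exp(m)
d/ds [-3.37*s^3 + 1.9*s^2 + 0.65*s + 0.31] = -10.11*s^2 + 3.8*s + 0.65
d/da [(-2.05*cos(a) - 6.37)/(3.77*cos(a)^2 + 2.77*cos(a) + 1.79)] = (7.7285*sin(a)^2 - 48.0298*cos(a) - 21.7039)*sin(a)/(3.77*cos(a)^2 + 2.77*cos(a) + 1.79)^2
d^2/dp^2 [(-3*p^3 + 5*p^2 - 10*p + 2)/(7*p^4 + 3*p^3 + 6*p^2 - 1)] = 2*(-147*p^9 + 735*p^8 - 2247*p^7 - 811*p^6 - 1152*p^5 + 690*p^4 - 685*p^3 + 210*p^2 - 171*p + 17)/(343*p^12 + 441*p^11 + 1071*p^10 + 783*p^9 + 771*p^8 + 198*p^7 - 63*p^6 - 108*p^5 - 87*p^4 + 9*p^3 + 18*p^2 - 1)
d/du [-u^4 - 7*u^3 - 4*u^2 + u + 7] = -4*u^3 - 21*u^2 - 8*u + 1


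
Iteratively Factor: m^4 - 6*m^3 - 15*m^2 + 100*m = (m - 5)*(m^3 - m^2 - 20*m) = (m - 5)^2*(m^2 + 4*m) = m*(m - 5)^2*(m + 4)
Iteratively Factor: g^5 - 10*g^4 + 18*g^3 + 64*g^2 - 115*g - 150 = (g + 2)*(g^4 - 12*g^3 + 42*g^2 - 20*g - 75) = (g - 3)*(g + 2)*(g^3 - 9*g^2 + 15*g + 25) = (g - 5)*(g - 3)*(g + 2)*(g^2 - 4*g - 5) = (g - 5)*(g - 3)*(g + 1)*(g + 2)*(g - 5)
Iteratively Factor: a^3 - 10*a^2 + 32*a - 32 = (a - 4)*(a^2 - 6*a + 8) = (a - 4)^2*(a - 2)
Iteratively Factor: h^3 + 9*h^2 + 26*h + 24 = (h + 4)*(h^2 + 5*h + 6) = (h + 3)*(h + 4)*(h + 2)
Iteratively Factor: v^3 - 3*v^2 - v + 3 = (v + 1)*(v^2 - 4*v + 3) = (v - 3)*(v + 1)*(v - 1)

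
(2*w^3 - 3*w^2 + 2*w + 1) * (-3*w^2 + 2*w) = -6*w^5 + 13*w^4 - 12*w^3 + w^2 + 2*w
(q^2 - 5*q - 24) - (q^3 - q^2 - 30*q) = -q^3 + 2*q^2 + 25*q - 24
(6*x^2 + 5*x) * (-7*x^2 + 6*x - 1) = -42*x^4 + x^3 + 24*x^2 - 5*x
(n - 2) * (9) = 9*n - 18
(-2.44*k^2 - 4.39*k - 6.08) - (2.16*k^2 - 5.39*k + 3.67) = -4.6*k^2 + 1.0*k - 9.75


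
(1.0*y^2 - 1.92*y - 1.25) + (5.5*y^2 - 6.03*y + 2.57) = 6.5*y^2 - 7.95*y + 1.32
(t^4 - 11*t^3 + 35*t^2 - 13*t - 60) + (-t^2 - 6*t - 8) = t^4 - 11*t^3 + 34*t^2 - 19*t - 68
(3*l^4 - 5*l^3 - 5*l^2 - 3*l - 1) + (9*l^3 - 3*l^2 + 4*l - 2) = 3*l^4 + 4*l^3 - 8*l^2 + l - 3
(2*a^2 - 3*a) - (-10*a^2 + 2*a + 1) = 12*a^2 - 5*a - 1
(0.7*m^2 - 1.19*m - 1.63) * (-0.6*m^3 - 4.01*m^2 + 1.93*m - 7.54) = -0.42*m^5 - 2.093*m^4 + 7.1009*m^3 - 1.0384*m^2 + 5.8267*m + 12.2902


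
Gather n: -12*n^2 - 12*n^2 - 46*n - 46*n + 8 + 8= -24*n^2 - 92*n + 16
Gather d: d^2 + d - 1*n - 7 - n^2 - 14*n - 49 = d^2 + d - n^2 - 15*n - 56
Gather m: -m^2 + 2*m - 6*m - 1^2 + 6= -m^2 - 4*m + 5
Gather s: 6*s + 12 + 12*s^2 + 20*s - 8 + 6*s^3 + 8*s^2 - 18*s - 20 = 6*s^3 + 20*s^2 + 8*s - 16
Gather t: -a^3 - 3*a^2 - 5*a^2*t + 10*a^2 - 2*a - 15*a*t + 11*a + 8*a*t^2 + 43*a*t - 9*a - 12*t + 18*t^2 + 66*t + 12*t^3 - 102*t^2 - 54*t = -a^3 + 7*a^2 + 12*t^3 + t^2*(8*a - 84) + t*(-5*a^2 + 28*a)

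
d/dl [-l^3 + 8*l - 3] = 8 - 3*l^2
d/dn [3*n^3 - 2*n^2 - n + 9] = 9*n^2 - 4*n - 1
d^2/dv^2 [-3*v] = 0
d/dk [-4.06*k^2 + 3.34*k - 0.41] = 3.34 - 8.12*k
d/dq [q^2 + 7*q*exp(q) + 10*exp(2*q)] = 7*q*exp(q) + 2*q + 20*exp(2*q) + 7*exp(q)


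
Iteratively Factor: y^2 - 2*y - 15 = (y + 3)*(y - 5)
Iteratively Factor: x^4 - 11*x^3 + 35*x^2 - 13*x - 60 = (x - 4)*(x^3 - 7*x^2 + 7*x + 15) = (x - 4)*(x - 3)*(x^2 - 4*x - 5) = (x - 4)*(x - 3)*(x + 1)*(x - 5)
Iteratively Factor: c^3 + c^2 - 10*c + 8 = (c - 2)*(c^2 + 3*c - 4) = (c - 2)*(c + 4)*(c - 1)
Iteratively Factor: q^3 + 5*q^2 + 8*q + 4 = (q + 2)*(q^2 + 3*q + 2) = (q + 1)*(q + 2)*(q + 2)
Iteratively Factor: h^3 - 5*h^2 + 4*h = (h)*(h^2 - 5*h + 4) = h*(h - 1)*(h - 4)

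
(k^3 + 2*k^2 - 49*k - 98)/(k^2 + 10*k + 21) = (k^2 - 5*k - 14)/(k + 3)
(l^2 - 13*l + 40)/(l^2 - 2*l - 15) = (l - 8)/(l + 3)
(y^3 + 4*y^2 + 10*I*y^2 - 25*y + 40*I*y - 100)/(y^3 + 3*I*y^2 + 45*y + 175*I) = (y + 4)/(y - 7*I)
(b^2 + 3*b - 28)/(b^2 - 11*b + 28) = (b + 7)/(b - 7)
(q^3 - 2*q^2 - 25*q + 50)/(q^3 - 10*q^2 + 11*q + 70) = (q^2 + 3*q - 10)/(q^2 - 5*q - 14)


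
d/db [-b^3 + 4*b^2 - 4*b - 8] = -3*b^2 + 8*b - 4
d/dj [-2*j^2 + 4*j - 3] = 4 - 4*j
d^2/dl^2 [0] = 0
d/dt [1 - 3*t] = -3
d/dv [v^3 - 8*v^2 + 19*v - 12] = 3*v^2 - 16*v + 19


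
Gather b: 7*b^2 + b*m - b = 7*b^2 + b*(m - 1)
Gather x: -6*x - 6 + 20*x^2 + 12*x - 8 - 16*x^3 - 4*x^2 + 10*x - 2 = -16*x^3 + 16*x^2 + 16*x - 16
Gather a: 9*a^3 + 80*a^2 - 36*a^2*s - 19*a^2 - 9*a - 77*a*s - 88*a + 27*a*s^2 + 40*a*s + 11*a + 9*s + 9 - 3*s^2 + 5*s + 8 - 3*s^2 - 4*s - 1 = 9*a^3 + a^2*(61 - 36*s) + a*(27*s^2 - 37*s - 86) - 6*s^2 + 10*s + 16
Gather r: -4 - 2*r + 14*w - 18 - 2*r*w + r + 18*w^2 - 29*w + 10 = r*(-2*w - 1) + 18*w^2 - 15*w - 12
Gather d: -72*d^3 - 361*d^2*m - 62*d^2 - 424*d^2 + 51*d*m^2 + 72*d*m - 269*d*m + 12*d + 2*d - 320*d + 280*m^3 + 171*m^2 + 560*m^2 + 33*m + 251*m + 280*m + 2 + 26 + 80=-72*d^3 + d^2*(-361*m - 486) + d*(51*m^2 - 197*m - 306) + 280*m^3 + 731*m^2 + 564*m + 108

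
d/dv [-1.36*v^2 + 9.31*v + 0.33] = 9.31 - 2.72*v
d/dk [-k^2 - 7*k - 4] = -2*k - 7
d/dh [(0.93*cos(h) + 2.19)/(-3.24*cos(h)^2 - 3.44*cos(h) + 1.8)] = (3.0132*sin(h)^2 - 14.1912*cos(h) - 12.2208)*sin(h)/(3.24*cos(h)^2 + 3.44*cos(h) - 1.8)^2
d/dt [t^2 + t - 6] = 2*t + 1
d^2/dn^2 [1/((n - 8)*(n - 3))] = 2*((n - 8)^2 + (n - 8)*(n - 3) + (n - 3)^2)/((n - 8)^3*(n - 3)^3)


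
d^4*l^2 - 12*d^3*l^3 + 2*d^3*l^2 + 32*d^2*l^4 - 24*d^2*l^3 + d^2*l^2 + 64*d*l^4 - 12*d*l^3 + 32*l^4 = (d - 8*l)*(d - 4*l)*(d*l + l)^2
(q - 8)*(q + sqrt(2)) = q^2 - 8*q + sqrt(2)*q - 8*sqrt(2)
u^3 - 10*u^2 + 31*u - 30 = (u - 5)*(u - 3)*(u - 2)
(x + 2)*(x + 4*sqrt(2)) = x^2 + 2*x + 4*sqrt(2)*x + 8*sqrt(2)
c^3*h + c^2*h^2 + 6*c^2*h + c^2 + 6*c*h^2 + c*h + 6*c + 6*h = (c + 6)*(c + h)*(c*h + 1)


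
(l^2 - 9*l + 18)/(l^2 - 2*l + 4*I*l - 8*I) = (l^2 - 9*l + 18)/(l^2 + l*(-2 + 4*I) - 8*I)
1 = 1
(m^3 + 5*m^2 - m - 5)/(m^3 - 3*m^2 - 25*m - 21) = (m^2 + 4*m - 5)/(m^2 - 4*m - 21)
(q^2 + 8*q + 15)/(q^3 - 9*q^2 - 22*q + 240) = (q + 3)/(q^2 - 14*q + 48)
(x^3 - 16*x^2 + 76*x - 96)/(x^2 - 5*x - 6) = (x^2 - 10*x + 16)/(x + 1)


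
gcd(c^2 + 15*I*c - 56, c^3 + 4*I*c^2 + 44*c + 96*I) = c + 8*I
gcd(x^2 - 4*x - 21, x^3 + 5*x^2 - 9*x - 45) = x + 3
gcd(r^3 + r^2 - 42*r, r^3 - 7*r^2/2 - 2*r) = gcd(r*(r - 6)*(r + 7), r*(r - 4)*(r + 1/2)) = r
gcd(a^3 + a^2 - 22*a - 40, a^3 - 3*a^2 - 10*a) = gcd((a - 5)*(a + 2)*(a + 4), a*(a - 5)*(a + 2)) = a^2 - 3*a - 10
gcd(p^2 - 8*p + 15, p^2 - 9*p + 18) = p - 3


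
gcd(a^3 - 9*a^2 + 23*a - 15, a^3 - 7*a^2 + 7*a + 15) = a^2 - 8*a + 15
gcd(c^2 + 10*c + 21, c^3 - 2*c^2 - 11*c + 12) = c + 3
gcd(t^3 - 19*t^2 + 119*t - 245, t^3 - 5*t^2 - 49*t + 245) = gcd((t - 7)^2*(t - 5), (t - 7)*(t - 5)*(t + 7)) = t^2 - 12*t + 35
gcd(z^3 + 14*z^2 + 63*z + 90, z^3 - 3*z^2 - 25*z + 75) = z + 5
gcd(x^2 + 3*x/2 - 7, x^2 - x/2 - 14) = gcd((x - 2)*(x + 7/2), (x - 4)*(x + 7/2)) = x + 7/2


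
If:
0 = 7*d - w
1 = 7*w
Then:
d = 1/49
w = 1/7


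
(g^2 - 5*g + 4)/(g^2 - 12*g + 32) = (g - 1)/(g - 8)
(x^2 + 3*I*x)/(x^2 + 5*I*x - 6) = x/(x + 2*I)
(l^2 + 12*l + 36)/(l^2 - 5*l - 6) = (l^2 + 12*l + 36)/(l^2 - 5*l - 6)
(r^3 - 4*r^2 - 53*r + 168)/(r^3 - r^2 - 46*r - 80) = (r^2 + 4*r - 21)/(r^2 + 7*r + 10)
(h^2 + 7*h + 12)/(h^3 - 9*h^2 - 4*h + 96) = (h + 4)/(h^2 - 12*h + 32)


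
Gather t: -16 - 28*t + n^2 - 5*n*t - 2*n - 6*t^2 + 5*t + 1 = n^2 - 2*n - 6*t^2 + t*(-5*n - 23) - 15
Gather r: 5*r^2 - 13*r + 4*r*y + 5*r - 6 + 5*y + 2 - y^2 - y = 5*r^2 + r*(4*y - 8) - y^2 + 4*y - 4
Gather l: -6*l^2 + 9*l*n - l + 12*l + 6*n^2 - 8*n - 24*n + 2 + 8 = -6*l^2 + l*(9*n + 11) + 6*n^2 - 32*n + 10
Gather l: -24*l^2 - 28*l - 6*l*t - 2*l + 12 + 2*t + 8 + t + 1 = -24*l^2 + l*(-6*t - 30) + 3*t + 21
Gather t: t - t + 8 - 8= 0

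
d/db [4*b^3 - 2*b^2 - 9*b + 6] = 12*b^2 - 4*b - 9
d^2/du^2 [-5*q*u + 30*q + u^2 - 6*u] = 2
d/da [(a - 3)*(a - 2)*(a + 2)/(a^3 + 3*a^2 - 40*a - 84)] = 6*(a^2 - 16*a + 34)/(a^4 + 2*a^3 - 83*a^2 - 84*a + 1764)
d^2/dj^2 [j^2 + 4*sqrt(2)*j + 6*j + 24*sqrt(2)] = 2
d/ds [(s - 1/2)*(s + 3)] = 2*s + 5/2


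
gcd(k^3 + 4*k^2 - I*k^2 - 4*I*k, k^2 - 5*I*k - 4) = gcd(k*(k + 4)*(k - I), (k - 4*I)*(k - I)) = k - I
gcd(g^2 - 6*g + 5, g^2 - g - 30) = 1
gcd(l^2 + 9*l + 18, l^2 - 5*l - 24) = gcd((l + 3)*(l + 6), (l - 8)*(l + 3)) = l + 3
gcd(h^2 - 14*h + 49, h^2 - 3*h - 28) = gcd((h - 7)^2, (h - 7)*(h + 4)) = h - 7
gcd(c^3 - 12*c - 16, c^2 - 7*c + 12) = c - 4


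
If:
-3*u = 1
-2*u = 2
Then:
No Solution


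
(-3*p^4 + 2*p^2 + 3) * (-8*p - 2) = 24*p^5 + 6*p^4 - 16*p^3 - 4*p^2 - 24*p - 6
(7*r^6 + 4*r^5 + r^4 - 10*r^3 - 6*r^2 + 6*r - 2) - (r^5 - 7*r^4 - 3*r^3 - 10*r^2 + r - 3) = 7*r^6 + 3*r^5 + 8*r^4 - 7*r^3 + 4*r^2 + 5*r + 1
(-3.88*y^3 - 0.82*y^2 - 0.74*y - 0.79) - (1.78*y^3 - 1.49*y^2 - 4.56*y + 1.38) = -5.66*y^3 + 0.67*y^2 + 3.82*y - 2.17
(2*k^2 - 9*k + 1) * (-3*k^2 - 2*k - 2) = -6*k^4 + 23*k^3 + 11*k^2 + 16*k - 2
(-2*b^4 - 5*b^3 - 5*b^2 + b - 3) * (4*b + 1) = -8*b^5 - 22*b^4 - 25*b^3 - b^2 - 11*b - 3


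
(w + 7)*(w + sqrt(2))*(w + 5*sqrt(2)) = w^3 + 7*w^2 + 6*sqrt(2)*w^2 + 10*w + 42*sqrt(2)*w + 70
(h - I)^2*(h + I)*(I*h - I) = I*h^4 + h^3 - I*h^3 - h^2 + I*h^2 + h - I*h - 1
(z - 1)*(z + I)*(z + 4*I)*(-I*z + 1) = -I*z^4 + 6*z^3 + I*z^3 - 6*z^2 + 9*I*z^2 - 4*z - 9*I*z + 4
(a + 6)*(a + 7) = a^2 + 13*a + 42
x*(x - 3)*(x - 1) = x^3 - 4*x^2 + 3*x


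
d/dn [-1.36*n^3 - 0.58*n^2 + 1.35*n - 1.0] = -4.08*n^2 - 1.16*n + 1.35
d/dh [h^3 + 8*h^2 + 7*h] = 3*h^2 + 16*h + 7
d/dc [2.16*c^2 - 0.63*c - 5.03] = 4.32*c - 0.63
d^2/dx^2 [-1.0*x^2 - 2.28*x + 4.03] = -2.00000000000000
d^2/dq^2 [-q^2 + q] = -2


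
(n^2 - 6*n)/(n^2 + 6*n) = (n - 6)/(n + 6)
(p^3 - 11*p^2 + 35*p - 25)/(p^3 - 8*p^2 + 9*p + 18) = (p^3 - 11*p^2 + 35*p - 25)/(p^3 - 8*p^2 + 9*p + 18)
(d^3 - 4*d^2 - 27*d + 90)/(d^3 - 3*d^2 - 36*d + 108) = (d + 5)/(d + 6)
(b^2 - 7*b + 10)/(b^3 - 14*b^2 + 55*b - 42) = (b^2 - 7*b + 10)/(b^3 - 14*b^2 + 55*b - 42)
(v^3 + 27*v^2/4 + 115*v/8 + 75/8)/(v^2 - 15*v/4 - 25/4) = (2*v^2 + 11*v + 15)/(2*(v - 5))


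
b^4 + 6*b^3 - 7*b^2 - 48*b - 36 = (b - 3)*(b + 1)*(b + 2)*(b + 6)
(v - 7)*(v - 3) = v^2 - 10*v + 21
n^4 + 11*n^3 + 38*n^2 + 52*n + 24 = (n + 1)*(n + 2)^2*(n + 6)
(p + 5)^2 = p^2 + 10*p + 25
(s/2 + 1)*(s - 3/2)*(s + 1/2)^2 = s^4/2 + 3*s^3/4 - 9*s^2/8 - 23*s/16 - 3/8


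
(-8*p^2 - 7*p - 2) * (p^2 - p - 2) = -8*p^4 + p^3 + 21*p^2 + 16*p + 4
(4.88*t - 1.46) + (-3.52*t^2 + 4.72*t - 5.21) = -3.52*t^2 + 9.6*t - 6.67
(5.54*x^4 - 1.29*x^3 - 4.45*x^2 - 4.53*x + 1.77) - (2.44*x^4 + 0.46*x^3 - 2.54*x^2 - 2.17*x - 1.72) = 3.1*x^4 - 1.75*x^3 - 1.91*x^2 - 2.36*x + 3.49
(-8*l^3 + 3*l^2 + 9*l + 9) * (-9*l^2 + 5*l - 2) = 72*l^5 - 67*l^4 - 50*l^3 - 42*l^2 + 27*l - 18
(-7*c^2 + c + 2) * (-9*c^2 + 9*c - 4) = 63*c^4 - 72*c^3 + 19*c^2 + 14*c - 8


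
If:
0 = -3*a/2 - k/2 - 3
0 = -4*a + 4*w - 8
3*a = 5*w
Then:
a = -5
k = 9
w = -3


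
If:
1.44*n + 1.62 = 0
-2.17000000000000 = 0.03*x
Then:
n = -1.12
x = -72.33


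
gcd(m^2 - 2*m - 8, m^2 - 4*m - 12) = m + 2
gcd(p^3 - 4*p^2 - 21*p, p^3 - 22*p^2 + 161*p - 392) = p - 7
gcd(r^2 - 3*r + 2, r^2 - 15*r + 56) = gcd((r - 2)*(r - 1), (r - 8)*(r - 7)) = 1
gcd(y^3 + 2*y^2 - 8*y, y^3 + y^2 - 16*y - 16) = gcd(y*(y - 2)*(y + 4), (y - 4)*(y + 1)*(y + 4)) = y + 4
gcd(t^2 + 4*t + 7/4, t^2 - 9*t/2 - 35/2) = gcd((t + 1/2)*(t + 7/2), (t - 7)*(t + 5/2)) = 1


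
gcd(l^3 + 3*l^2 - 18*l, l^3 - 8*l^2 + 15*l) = l^2 - 3*l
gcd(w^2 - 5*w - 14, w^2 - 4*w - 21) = w - 7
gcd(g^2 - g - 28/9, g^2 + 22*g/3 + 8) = g + 4/3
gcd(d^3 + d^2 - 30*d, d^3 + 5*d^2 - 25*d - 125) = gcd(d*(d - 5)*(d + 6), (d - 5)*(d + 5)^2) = d - 5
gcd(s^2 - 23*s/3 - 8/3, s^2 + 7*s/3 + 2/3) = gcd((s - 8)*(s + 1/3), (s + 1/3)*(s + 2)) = s + 1/3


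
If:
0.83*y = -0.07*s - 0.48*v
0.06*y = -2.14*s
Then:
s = -0.0280373831775701*y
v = -1.72507788161994*y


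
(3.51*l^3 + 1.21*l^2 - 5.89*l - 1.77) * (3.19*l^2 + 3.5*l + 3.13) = 11.1969*l^5 + 16.1449*l^4 - 3.5678*l^3 - 22.474*l^2 - 24.6307*l - 5.5401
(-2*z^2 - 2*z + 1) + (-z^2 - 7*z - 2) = -3*z^2 - 9*z - 1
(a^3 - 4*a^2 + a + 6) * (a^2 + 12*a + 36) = a^5 + 8*a^4 - 11*a^3 - 126*a^2 + 108*a + 216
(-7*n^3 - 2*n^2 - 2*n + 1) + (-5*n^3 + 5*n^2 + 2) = -12*n^3 + 3*n^2 - 2*n + 3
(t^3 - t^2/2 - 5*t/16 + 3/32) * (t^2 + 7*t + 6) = t^5 + 13*t^4/2 + 35*t^3/16 - 163*t^2/32 - 39*t/32 + 9/16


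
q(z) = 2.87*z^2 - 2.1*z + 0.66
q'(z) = 5.74*z - 2.1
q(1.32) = 2.89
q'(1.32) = 5.48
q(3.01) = 20.34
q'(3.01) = 15.18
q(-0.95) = 5.25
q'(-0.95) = -7.55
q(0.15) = 0.41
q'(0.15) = -1.24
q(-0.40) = 1.96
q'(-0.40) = -4.40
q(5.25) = 68.74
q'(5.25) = 28.04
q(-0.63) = 3.12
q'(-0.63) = -5.72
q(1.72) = 5.54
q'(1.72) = 7.77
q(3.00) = 20.19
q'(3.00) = 15.12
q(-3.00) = 32.79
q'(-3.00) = -19.32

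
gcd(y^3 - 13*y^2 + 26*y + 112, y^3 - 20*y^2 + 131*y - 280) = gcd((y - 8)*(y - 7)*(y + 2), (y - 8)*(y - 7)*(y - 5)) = y^2 - 15*y + 56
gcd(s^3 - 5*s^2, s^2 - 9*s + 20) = s - 5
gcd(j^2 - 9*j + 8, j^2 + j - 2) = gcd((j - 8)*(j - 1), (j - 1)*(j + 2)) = j - 1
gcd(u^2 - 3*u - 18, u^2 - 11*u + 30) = u - 6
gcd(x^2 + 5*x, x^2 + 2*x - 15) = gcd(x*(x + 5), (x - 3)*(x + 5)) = x + 5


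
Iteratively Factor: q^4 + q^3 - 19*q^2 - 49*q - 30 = (q + 3)*(q^3 - 2*q^2 - 13*q - 10) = (q - 5)*(q + 3)*(q^2 + 3*q + 2) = (q - 5)*(q + 2)*(q + 3)*(q + 1)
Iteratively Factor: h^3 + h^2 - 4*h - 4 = (h + 1)*(h^2 - 4) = (h - 2)*(h + 1)*(h + 2)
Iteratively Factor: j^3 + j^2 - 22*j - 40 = (j + 4)*(j^2 - 3*j - 10) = (j + 2)*(j + 4)*(j - 5)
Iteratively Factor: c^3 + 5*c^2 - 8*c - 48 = (c + 4)*(c^2 + c - 12) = (c + 4)^2*(c - 3)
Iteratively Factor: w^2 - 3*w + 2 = (w - 1)*(w - 2)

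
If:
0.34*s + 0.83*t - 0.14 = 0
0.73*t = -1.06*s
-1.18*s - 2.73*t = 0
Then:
No Solution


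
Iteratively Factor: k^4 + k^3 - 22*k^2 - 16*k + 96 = (k - 4)*(k^3 + 5*k^2 - 2*k - 24) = (k - 4)*(k + 3)*(k^2 + 2*k - 8) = (k - 4)*(k + 3)*(k + 4)*(k - 2)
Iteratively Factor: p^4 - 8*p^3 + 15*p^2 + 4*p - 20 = (p - 5)*(p^3 - 3*p^2 + 4) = (p - 5)*(p + 1)*(p^2 - 4*p + 4) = (p - 5)*(p - 2)*(p + 1)*(p - 2)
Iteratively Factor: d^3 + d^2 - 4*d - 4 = (d + 1)*(d^2 - 4) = (d - 2)*(d + 1)*(d + 2)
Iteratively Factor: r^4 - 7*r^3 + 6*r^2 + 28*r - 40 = (r + 2)*(r^3 - 9*r^2 + 24*r - 20) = (r - 2)*(r + 2)*(r^2 - 7*r + 10) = (r - 5)*(r - 2)*(r + 2)*(r - 2)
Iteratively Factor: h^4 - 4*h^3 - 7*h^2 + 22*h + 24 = (h - 4)*(h^3 - 7*h - 6) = (h - 4)*(h + 1)*(h^2 - h - 6) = (h - 4)*(h - 3)*(h + 1)*(h + 2)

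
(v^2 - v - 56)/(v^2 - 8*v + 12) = (v^2 - v - 56)/(v^2 - 8*v + 12)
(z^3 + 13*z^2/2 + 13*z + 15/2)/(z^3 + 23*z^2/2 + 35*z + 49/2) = (2*z^2 + 11*z + 15)/(2*z^2 + 21*z + 49)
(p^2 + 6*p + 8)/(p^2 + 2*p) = (p + 4)/p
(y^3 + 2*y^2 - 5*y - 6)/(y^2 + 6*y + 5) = (y^2 + y - 6)/(y + 5)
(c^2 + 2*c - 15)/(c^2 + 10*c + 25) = (c - 3)/(c + 5)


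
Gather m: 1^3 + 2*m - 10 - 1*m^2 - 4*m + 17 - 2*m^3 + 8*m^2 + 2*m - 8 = -2*m^3 + 7*m^2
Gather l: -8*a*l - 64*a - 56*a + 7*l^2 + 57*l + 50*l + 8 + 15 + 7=-120*a + 7*l^2 + l*(107 - 8*a) + 30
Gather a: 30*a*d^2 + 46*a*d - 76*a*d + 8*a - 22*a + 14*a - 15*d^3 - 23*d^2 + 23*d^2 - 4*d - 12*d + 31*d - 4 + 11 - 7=a*(30*d^2 - 30*d) - 15*d^3 + 15*d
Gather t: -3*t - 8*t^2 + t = -8*t^2 - 2*t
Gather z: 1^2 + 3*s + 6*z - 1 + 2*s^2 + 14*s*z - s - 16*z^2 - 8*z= 2*s^2 + 2*s - 16*z^2 + z*(14*s - 2)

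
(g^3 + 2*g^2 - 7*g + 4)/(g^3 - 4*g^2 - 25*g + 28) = (g - 1)/(g - 7)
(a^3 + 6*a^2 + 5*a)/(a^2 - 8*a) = (a^2 + 6*a + 5)/(a - 8)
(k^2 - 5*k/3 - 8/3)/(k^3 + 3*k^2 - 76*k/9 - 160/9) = 3*(k + 1)/(3*k^2 + 17*k + 20)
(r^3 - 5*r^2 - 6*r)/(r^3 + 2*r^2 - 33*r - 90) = r*(r + 1)/(r^2 + 8*r + 15)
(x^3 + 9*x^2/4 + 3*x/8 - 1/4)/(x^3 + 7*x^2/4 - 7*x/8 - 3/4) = (4*x - 1)/(4*x - 3)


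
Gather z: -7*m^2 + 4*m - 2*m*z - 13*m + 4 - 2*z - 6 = -7*m^2 - 9*m + z*(-2*m - 2) - 2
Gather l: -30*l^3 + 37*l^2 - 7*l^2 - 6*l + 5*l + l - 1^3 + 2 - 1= -30*l^3 + 30*l^2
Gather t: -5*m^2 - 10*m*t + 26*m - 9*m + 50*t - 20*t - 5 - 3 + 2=-5*m^2 + 17*m + t*(30 - 10*m) - 6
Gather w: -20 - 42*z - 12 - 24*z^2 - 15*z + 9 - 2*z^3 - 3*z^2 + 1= -2*z^3 - 27*z^2 - 57*z - 22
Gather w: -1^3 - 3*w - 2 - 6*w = -9*w - 3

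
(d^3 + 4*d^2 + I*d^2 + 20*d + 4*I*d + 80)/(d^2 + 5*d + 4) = (d^2 + I*d + 20)/(d + 1)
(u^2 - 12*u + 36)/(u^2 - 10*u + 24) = (u - 6)/(u - 4)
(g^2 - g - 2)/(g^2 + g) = (g - 2)/g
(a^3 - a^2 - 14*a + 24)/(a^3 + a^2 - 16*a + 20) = (a^2 + a - 12)/(a^2 + 3*a - 10)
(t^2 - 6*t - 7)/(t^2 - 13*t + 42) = (t + 1)/(t - 6)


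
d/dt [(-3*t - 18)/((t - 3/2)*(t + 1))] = 6*(2*t^2 + 24*t - 3)/(4*t^4 - 4*t^3 - 11*t^2 + 6*t + 9)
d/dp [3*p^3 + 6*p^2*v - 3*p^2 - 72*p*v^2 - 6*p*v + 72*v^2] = 9*p^2 + 12*p*v - 6*p - 72*v^2 - 6*v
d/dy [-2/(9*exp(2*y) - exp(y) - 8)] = (36*exp(y) - 2)*exp(y)/(-9*exp(2*y) + exp(y) + 8)^2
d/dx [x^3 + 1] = 3*x^2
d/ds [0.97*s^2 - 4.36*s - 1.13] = 1.94*s - 4.36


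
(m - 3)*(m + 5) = m^2 + 2*m - 15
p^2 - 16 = (p - 4)*(p + 4)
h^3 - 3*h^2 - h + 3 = (h - 3)*(h - 1)*(h + 1)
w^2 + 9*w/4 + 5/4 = (w + 1)*(w + 5/4)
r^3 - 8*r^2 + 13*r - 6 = (r - 6)*(r - 1)^2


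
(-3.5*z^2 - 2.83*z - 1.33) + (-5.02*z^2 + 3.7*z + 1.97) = -8.52*z^2 + 0.87*z + 0.64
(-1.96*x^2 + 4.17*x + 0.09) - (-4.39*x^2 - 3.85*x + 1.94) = 2.43*x^2 + 8.02*x - 1.85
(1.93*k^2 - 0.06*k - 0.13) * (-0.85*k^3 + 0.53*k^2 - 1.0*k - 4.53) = -1.6405*k^5 + 1.0739*k^4 - 1.8513*k^3 - 8.7518*k^2 + 0.4018*k + 0.5889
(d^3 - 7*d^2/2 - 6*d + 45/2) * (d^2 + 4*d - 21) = d^5 + d^4/2 - 41*d^3 + 72*d^2 + 216*d - 945/2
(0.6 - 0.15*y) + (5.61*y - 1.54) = 5.46*y - 0.94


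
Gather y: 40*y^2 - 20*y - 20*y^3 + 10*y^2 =-20*y^3 + 50*y^2 - 20*y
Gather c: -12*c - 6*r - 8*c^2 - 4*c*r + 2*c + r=-8*c^2 + c*(-4*r - 10) - 5*r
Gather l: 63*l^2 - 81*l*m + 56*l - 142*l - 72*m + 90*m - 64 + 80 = 63*l^2 + l*(-81*m - 86) + 18*m + 16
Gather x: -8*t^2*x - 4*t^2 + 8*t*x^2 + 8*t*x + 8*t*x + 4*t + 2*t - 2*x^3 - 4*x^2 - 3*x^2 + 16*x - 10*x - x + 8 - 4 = -4*t^2 + 6*t - 2*x^3 + x^2*(8*t - 7) + x*(-8*t^2 + 16*t + 5) + 4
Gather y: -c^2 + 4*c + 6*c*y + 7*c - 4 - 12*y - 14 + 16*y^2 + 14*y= -c^2 + 11*c + 16*y^2 + y*(6*c + 2) - 18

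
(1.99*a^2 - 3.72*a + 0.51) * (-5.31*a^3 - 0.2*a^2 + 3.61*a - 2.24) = -10.5669*a^5 + 19.3552*a^4 + 5.2198*a^3 - 17.9888*a^2 + 10.1739*a - 1.1424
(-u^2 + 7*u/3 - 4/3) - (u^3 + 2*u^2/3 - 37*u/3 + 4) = -u^3 - 5*u^2/3 + 44*u/3 - 16/3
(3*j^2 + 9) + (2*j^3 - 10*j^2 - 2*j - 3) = 2*j^3 - 7*j^2 - 2*j + 6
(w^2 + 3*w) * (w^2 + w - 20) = w^4 + 4*w^3 - 17*w^2 - 60*w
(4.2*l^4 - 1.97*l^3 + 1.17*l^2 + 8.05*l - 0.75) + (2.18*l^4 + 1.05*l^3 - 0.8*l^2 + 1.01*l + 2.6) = 6.38*l^4 - 0.92*l^3 + 0.37*l^2 + 9.06*l + 1.85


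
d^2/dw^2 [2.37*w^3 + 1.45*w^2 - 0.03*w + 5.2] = 14.22*w + 2.9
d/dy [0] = 0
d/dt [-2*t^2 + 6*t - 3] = 6 - 4*t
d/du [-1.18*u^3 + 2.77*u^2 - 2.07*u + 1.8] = -3.54*u^2 + 5.54*u - 2.07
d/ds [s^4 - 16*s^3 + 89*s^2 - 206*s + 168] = 4*s^3 - 48*s^2 + 178*s - 206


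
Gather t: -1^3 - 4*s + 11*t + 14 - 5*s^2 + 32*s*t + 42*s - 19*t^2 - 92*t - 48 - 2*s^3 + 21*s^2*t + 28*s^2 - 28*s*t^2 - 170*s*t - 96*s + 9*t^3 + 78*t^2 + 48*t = -2*s^3 + 23*s^2 - 58*s + 9*t^3 + t^2*(59 - 28*s) + t*(21*s^2 - 138*s - 33) - 35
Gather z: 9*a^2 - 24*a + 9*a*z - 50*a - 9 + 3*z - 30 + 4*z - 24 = 9*a^2 - 74*a + z*(9*a + 7) - 63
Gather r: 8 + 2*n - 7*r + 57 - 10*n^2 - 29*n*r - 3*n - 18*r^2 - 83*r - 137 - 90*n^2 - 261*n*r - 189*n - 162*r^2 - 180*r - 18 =-100*n^2 - 190*n - 180*r^2 + r*(-290*n - 270) - 90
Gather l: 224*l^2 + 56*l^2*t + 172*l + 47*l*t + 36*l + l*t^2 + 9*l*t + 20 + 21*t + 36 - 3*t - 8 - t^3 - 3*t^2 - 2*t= l^2*(56*t + 224) + l*(t^2 + 56*t + 208) - t^3 - 3*t^2 + 16*t + 48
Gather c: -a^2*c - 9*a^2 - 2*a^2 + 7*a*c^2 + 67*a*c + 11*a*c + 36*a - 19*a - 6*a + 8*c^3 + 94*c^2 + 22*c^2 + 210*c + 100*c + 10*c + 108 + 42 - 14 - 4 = -11*a^2 + 11*a + 8*c^3 + c^2*(7*a + 116) + c*(-a^2 + 78*a + 320) + 132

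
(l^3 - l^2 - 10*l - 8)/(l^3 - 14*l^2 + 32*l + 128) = (l^2 - 3*l - 4)/(l^2 - 16*l + 64)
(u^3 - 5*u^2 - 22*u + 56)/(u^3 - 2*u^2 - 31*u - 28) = (u - 2)/(u + 1)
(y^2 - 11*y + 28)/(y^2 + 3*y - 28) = (y - 7)/(y + 7)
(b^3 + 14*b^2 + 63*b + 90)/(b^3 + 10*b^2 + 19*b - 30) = (b + 3)/(b - 1)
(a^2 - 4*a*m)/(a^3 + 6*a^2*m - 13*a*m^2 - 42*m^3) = a*(a - 4*m)/(a^3 + 6*a^2*m - 13*a*m^2 - 42*m^3)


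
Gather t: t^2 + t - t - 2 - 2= t^2 - 4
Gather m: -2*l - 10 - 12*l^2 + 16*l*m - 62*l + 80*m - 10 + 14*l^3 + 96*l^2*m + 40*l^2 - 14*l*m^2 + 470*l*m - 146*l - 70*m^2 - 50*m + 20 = 14*l^3 + 28*l^2 - 210*l + m^2*(-14*l - 70) + m*(96*l^2 + 486*l + 30)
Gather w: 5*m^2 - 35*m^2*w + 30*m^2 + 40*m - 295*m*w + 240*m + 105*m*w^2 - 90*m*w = 35*m^2 + 105*m*w^2 + 280*m + w*(-35*m^2 - 385*m)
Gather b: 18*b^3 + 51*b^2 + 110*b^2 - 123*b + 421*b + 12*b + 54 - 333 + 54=18*b^3 + 161*b^2 + 310*b - 225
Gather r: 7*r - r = 6*r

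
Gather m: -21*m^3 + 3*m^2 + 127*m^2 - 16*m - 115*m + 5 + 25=-21*m^3 + 130*m^2 - 131*m + 30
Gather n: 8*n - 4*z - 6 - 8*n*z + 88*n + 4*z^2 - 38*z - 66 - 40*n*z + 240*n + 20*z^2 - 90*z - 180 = n*(336 - 48*z) + 24*z^2 - 132*z - 252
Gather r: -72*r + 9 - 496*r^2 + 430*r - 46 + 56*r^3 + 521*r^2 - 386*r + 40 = 56*r^3 + 25*r^2 - 28*r + 3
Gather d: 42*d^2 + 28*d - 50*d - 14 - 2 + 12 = 42*d^2 - 22*d - 4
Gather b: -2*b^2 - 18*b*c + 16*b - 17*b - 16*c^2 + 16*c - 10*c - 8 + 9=-2*b^2 + b*(-18*c - 1) - 16*c^2 + 6*c + 1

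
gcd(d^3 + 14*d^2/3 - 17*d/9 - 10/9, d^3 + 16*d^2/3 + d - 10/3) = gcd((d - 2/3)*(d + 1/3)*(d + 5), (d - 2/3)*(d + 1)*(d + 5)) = d^2 + 13*d/3 - 10/3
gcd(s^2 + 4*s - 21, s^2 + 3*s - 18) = s - 3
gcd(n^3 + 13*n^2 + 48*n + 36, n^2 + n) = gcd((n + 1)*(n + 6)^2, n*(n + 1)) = n + 1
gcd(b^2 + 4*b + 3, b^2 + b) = b + 1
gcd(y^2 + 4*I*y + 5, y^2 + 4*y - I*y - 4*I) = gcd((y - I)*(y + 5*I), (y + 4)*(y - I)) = y - I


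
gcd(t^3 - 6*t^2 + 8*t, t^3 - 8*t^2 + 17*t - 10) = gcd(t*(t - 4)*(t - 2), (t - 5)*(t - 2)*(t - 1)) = t - 2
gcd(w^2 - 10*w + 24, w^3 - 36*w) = w - 6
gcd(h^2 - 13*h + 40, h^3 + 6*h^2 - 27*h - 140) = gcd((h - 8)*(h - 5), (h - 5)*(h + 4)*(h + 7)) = h - 5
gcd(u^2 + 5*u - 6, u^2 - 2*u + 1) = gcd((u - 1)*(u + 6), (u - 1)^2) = u - 1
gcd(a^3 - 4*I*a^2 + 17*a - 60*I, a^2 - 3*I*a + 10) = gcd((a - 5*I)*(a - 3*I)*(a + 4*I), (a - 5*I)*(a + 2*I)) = a - 5*I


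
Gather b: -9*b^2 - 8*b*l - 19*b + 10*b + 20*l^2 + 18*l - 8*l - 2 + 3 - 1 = -9*b^2 + b*(-8*l - 9) + 20*l^2 + 10*l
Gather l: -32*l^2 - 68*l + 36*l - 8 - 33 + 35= -32*l^2 - 32*l - 6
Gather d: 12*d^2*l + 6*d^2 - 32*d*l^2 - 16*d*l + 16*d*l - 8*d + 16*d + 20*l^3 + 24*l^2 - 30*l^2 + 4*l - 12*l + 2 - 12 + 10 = d^2*(12*l + 6) + d*(8 - 32*l^2) + 20*l^3 - 6*l^2 - 8*l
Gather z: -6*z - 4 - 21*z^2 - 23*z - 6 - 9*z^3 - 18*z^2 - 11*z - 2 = -9*z^3 - 39*z^2 - 40*z - 12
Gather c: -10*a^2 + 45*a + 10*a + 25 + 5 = -10*a^2 + 55*a + 30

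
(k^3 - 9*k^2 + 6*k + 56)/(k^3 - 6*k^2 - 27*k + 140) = (k + 2)/(k + 5)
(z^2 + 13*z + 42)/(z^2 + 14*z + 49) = (z + 6)/(z + 7)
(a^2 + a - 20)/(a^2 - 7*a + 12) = (a + 5)/(a - 3)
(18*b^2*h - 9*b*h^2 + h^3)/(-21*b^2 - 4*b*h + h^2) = h*(-18*b^2 + 9*b*h - h^2)/(21*b^2 + 4*b*h - h^2)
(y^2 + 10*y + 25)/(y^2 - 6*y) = (y^2 + 10*y + 25)/(y*(y - 6))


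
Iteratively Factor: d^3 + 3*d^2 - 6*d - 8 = (d + 1)*(d^2 + 2*d - 8) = (d - 2)*(d + 1)*(d + 4)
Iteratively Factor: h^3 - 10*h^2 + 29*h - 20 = (h - 1)*(h^2 - 9*h + 20) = (h - 5)*(h - 1)*(h - 4)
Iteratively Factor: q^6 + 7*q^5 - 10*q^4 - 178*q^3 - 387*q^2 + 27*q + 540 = (q + 4)*(q^5 + 3*q^4 - 22*q^3 - 90*q^2 - 27*q + 135) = (q - 5)*(q + 4)*(q^4 + 8*q^3 + 18*q^2 - 27) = (q - 5)*(q + 3)*(q + 4)*(q^3 + 5*q^2 + 3*q - 9) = (q - 5)*(q + 3)^2*(q + 4)*(q^2 + 2*q - 3) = (q - 5)*(q + 3)^3*(q + 4)*(q - 1)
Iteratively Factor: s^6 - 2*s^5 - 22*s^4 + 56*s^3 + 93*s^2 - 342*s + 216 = (s - 3)*(s^5 + s^4 - 19*s^3 - s^2 + 90*s - 72) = (s - 3)*(s - 1)*(s^4 + 2*s^3 - 17*s^2 - 18*s + 72) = (s - 3)*(s - 2)*(s - 1)*(s^3 + 4*s^2 - 9*s - 36) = (s - 3)^2*(s - 2)*(s - 1)*(s^2 + 7*s + 12) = (s - 3)^2*(s - 2)*(s - 1)*(s + 4)*(s + 3)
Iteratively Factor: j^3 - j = (j + 1)*(j^2 - j) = (j - 1)*(j + 1)*(j)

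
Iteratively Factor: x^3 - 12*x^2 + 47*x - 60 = (x - 4)*(x^2 - 8*x + 15) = (x - 4)*(x - 3)*(x - 5)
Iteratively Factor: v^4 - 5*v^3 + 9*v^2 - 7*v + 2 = (v - 1)*(v^3 - 4*v^2 + 5*v - 2) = (v - 1)^2*(v^2 - 3*v + 2) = (v - 2)*(v - 1)^2*(v - 1)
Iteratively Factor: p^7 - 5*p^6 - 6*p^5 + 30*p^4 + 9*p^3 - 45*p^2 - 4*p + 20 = (p + 1)*(p^6 - 6*p^5 + 30*p^3 - 21*p^2 - 24*p + 20) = (p + 1)*(p + 2)*(p^5 - 8*p^4 + 16*p^3 - 2*p^2 - 17*p + 10) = (p - 2)*(p + 1)*(p + 2)*(p^4 - 6*p^3 + 4*p^2 + 6*p - 5) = (p - 2)*(p - 1)*(p + 1)*(p + 2)*(p^3 - 5*p^2 - p + 5) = (p - 2)*(p - 1)*(p + 1)^2*(p + 2)*(p^2 - 6*p + 5) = (p - 5)*(p - 2)*(p - 1)*(p + 1)^2*(p + 2)*(p - 1)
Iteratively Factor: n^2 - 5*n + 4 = (n - 4)*(n - 1)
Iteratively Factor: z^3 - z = (z)*(z^2 - 1) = z*(z - 1)*(z + 1)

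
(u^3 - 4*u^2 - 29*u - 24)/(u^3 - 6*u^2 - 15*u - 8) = (u + 3)/(u + 1)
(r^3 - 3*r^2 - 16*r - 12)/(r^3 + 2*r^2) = 1 - 5/r - 6/r^2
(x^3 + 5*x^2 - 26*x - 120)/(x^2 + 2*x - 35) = (x^2 + 10*x + 24)/(x + 7)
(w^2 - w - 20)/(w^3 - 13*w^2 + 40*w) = (w + 4)/(w*(w - 8))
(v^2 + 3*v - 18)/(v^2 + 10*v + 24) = (v - 3)/(v + 4)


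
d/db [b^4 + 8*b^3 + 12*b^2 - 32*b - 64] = 4*b^3 + 24*b^2 + 24*b - 32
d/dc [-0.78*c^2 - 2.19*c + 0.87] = -1.56*c - 2.19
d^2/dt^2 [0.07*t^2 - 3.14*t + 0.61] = 0.140000000000000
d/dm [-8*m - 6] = -8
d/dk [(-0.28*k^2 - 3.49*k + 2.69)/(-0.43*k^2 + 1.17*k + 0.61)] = (-1.8283*k^2 + 1.9718*k - 5.2762)/(0.1849*k^4 - 1.0062*k^3 + 0.8443*k^2 + 1.4274*k + 0.3721)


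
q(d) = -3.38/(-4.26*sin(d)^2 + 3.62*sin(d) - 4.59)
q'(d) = -3.38*(8.52*sin(d)*cos(d) - 3.62*cos(d))/(-4.26*sin(d)^2 + 3.62*sin(d) - 4.59)^2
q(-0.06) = 0.70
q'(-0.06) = 0.60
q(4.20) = 0.31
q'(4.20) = -0.15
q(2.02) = 0.71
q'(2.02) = 0.26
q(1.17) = 0.69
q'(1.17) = -0.24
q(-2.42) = 0.38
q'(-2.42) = -0.30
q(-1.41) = 0.27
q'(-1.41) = 0.04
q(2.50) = 0.86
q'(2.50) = 0.26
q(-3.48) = 0.88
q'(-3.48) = -0.17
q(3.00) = 0.81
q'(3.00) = -0.47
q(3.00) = 0.81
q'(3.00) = -0.47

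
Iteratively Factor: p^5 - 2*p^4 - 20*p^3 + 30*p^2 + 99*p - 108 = (p + 3)*(p^4 - 5*p^3 - 5*p^2 + 45*p - 36) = (p - 4)*(p + 3)*(p^3 - p^2 - 9*p + 9) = (p - 4)*(p - 3)*(p + 3)*(p^2 + 2*p - 3) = (p - 4)*(p - 3)*(p - 1)*(p + 3)*(p + 3)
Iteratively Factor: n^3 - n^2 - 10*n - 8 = (n + 1)*(n^2 - 2*n - 8) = (n - 4)*(n + 1)*(n + 2)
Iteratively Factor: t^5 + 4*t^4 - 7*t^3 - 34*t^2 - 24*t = (t + 4)*(t^4 - 7*t^2 - 6*t) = (t - 3)*(t + 4)*(t^3 + 3*t^2 + 2*t) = (t - 3)*(t + 1)*(t + 4)*(t^2 + 2*t) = t*(t - 3)*(t + 1)*(t + 4)*(t + 2)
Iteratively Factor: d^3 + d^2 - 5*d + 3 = (d + 3)*(d^2 - 2*d + 1) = (d - 1)*(d + 3)*(d - 1)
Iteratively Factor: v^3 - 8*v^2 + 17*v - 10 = (v - 1)*(v^2 - 7*v + 10) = (v - 2)*(v - 1)*(v - 5)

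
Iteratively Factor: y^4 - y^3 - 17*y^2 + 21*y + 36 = (y + 1)*(y^3 - 2*y^2 - 15*y + 36) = (y + 1)*(y + 4)*(y^2 - 6*y + 9) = (y - 3)*(y + 1)*(y + 4)*(y - 3)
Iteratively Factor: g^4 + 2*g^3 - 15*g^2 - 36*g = (g)*(g^3 + 2*g^2 - 15*g - 36) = g*(g + 3)*(g^2 - g - 12) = g*(g + 3)^2*(g - 4)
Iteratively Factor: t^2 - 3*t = (t - 3)*(t)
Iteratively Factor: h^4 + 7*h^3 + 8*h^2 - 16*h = (h + 4)*(h^3 + 3*h^2 - 4*h) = h*(h + 4)*(h^2 + 3*h - 4) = h*(h + 4)^2*(h - 1)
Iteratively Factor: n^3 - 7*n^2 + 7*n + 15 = (n + 1)*(n^2 - 8*n + 15) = (n - 3)*(n + 1)*(n - 5)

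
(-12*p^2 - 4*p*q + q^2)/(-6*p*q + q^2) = (2*p + q)/q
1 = 1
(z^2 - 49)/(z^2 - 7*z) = (z + 7)/z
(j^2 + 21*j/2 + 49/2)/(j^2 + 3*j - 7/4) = 2*(j + 7)/(2*j - 1)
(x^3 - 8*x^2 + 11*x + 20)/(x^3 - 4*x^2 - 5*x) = (x - 4)/x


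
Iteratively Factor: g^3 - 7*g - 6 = (g + 1)*(g^2 - g - 6) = (g + 1)*(g + 2)*(g - 3)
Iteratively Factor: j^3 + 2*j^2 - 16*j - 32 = (j + 2)*(j^2 - 16) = (j - 4)*(j + 2)*(j + 4)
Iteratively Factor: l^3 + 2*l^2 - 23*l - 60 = (l + 3)*(l^2 - l - 20) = (l + 3)*(l + 4)*(l - 5)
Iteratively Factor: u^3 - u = (u)*(u^2 - 1) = u*(u - 1)*(u + 1)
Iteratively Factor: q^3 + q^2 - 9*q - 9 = (q - 3)*(q^2 + 4*q + 3) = (q - 3)*(q + 3)*(q + 1)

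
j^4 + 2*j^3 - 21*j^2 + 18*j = j*(j - 3)*(j - 1)*(j + 6)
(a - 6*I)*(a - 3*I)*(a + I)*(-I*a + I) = -I*a^4 - 8*a^3 + I*a^3 + 8*a^2 + 9*I*a^2 - 18*a - 9*I*a + 18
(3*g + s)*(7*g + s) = 21*g^2 + 10*g*s + s^2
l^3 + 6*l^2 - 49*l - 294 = (l - 7)*(l + 6)*(l + 7)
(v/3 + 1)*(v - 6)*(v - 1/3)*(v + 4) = v^4/3 + 2*v^3/9 - 91*v^2/9 - 62*v/3 + 8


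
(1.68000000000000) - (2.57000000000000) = -0.890000000000000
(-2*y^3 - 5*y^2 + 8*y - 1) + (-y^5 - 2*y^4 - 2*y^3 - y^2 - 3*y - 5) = -y^5 - 2*y^4 - 4*y^3 - 6*y^2 + 5*y - 6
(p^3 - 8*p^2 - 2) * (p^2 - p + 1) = p^5 - 9*p^4 + 9*p^3 - 10*p^2 + 2*p - 2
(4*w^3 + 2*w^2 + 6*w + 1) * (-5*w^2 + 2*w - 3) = -20*w^5 - 2*w^4 - 38*w^3 + w^2 - 16*w - 3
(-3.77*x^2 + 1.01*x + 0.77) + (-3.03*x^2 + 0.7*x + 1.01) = -6.8*x^2 + 1.71*x + 1.78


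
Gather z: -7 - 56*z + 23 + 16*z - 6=10 - 40*z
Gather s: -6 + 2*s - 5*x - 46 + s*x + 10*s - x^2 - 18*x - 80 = s*(x + 12) - x^2 - 23*x - 132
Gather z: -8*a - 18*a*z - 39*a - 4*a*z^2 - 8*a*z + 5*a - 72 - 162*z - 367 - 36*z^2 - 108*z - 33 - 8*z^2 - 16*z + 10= -42*a + z^2*(-4*a - 44) + z*(-26*a - 286) - 462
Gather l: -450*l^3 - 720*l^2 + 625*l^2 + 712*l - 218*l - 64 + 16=-450*l^3 - 95*l^2 + 494*l - 48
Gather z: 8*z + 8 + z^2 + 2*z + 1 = z^2 + 10*z + 9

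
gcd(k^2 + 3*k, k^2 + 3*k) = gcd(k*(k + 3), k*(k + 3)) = k^2 + 3*k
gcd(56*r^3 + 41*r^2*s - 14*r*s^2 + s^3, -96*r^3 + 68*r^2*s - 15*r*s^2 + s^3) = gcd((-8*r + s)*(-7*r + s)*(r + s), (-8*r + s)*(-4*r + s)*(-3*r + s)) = 8*r - s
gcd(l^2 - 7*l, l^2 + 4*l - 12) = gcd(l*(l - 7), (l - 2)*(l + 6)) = 1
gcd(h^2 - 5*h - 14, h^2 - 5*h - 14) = h^2 - 5*h - 14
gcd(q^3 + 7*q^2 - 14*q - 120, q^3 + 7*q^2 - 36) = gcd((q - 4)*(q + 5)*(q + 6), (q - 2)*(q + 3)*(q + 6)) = q + 6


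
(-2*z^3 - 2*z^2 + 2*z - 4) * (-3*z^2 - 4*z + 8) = 6*z^5 + 14*z^4 - 14*z^3 - 12*z^2 + 32*z - 32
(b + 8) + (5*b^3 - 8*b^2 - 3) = 5*b^3 - 8*b^2 + b + 5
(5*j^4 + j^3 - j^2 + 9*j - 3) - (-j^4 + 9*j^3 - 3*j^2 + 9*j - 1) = 6*j^4 - 8*j^3 + 2*j^2 - 2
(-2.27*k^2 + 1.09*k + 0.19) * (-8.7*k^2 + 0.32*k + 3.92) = 19.749*k^4 - 10.2094*k^3 - 10.2026*k^2 + 4.3336*k + 0.7448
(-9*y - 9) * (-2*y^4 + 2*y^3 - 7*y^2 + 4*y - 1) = 18*y^5 + 45*y^3 + 27*y^2 - 27*y + 9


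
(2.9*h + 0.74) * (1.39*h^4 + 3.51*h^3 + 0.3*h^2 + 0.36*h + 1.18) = 4.031*h^5 + 11.2076*h^4 + 3.4674*h^3 + 1.266*h^2 + 3.6884*h + 0.8732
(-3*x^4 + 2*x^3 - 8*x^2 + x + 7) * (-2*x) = 6*x^5 - 4*x^4 + 16*x^3 - 2*x^2 - 14*x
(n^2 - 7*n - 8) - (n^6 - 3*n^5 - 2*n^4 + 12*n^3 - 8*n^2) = -n^6 + 3*n^5 + 2*n^4 - 12*n^3 + 9*n^2 - 7*n - 8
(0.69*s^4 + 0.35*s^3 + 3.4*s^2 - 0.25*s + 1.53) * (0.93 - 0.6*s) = -0.414*s^5 + 0.4317*s^4 - 1.7145*s^3 + 3.312*s^2 - 1.1505*s + 1.4229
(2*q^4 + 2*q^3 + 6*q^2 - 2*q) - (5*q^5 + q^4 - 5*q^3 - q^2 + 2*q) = -5*q^5 + q^4 + 7*q^3 + 7*q^2 - 4*q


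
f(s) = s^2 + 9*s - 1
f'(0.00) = 9.00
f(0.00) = -1.00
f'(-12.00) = -15.00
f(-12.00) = 35.00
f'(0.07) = 9.14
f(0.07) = -0.37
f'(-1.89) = 5.22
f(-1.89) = -14.44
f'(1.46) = 11.92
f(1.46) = 14.27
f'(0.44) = 9.88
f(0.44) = 3.15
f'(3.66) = 16.32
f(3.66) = 45.34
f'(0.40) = 9.80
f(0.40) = 2.76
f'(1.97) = 12.94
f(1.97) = 20.61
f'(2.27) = 13.54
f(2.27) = 24.58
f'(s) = 2*s + 9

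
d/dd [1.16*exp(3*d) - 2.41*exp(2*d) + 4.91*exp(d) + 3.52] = (3.48*exp(2*d) - 4.82*exp(d) + 4.91)*exp(d)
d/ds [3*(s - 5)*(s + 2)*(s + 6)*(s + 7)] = 12*s^3 + 90*s^2 - 42*s - 768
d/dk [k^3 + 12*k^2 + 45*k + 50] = 3*k^2 + 24*k + 45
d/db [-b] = -1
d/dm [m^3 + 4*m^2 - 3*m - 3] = 3*m^2 + 8*m - 3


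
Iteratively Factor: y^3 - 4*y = (y + 2)*(y^2 - 2*y) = y*(y + 2)*(y - 2)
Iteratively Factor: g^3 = (g)*(g^2) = g^2*(g)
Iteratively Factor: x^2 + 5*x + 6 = (x + 2)*(x + 3)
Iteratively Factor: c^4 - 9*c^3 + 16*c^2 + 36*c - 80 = (c + 2)*(c^3 - 11*c^2 + 38*c - 40) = (c - 4)*(c + 2)*(c^2 - 7*c + 10) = (c - 5)*(c - 4)*(c + 2)*(c - 2)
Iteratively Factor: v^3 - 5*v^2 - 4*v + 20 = (v - 2)*(v^2 - 3*v - 10) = (v - 2)*(v + 2)*(v - 5)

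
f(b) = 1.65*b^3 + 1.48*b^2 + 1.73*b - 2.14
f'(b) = 4.95*b^2 + 2.96*b + 1.73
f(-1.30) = -5.51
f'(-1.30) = 6.25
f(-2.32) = -18.79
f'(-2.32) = 21.51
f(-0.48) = -2.81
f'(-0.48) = 1.45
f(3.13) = 68.37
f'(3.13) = 59.49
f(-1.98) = -12.57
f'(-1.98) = 15.28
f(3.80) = 116.34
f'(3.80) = 84.46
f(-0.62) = -3.04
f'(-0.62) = 1.80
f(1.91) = 18.06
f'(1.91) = 25.44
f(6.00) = 417.92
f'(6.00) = 197.69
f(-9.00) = -1100.68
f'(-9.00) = 376.04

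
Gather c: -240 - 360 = -600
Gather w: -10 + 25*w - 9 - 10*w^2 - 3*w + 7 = -10*w^2 + 22*w - 12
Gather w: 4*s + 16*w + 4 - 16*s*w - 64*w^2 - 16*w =-16*s*w + 4*s - 64*w^2 + 4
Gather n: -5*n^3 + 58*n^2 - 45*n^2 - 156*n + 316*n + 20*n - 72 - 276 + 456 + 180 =-5*n^3 + 13*n^2 + 180*n + 288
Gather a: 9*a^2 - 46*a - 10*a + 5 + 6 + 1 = 9*a^2 - 56*a + 12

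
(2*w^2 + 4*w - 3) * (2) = 4*w^2 + 8*w - 6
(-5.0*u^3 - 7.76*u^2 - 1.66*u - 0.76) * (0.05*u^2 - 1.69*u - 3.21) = -0.25*u^5 + 8.062*u^4 + 29.0814*u^3 + 27.677*u^2 + 6.613*u + 2.4396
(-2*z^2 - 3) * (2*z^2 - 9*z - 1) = -4*z^4 + 18*z^3 - 4*z^2 + 27*z + 3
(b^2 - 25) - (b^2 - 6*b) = 6*b - 25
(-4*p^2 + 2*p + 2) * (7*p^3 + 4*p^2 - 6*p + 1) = -28*p^5 - 2*p^4 + 46*p^3 - 8*p^2 - 10*p + 2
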